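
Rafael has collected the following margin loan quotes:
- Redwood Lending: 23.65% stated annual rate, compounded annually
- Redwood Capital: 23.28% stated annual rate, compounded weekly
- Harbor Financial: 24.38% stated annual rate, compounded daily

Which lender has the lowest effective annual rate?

Redwood Lending: compounded annually, EAR = 23.650%
Redwood Capital: (1 + 0.2328/52)^52 − 1 = 26.147%
Harbor Financial: (1 + 0.2438/365)^365 − 1 = 27.599%
The lowest effective annual rate is Redwood Lending at 23.650%.

Redwood Lending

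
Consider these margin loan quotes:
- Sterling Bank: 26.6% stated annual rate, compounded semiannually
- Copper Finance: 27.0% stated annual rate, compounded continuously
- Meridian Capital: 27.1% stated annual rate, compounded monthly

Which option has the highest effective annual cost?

Copper Finance

Sterling Bank: (1 + 0.266/2)^2 − 1 = 28.369%
Copper Finance: e^0.270 − 1 = 30.996%
Meridian Capital: (1 + 0.271/12)^12 − 1 = 30.733%
The highest effective annual rate is Copper Finance at 30.996%.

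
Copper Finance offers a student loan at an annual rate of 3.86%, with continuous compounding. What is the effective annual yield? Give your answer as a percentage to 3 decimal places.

3.935%

With continuous compounding, EAR = e^0.0386 − 1.
e^0.0386 = 1.039355, so EAR = 0.039355 = 3.935%.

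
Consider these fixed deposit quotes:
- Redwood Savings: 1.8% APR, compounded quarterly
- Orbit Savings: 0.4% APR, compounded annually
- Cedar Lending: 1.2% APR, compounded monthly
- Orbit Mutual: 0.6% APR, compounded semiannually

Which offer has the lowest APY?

Orbit Savings

Redwood Savings: (1 + 0.018/4)^4 − 1 = 1.812%
Orbit Savings: compounded annually, EAR = 0.400%
Cedar Lending: (1 + 0.012/12)^12 − 1 = 1.207%
Orbit Mutual: (1 + 0.006/2)^2 − 1 = 0.601%
The lowest effective annual rate is Orbit Savings at 0.400%.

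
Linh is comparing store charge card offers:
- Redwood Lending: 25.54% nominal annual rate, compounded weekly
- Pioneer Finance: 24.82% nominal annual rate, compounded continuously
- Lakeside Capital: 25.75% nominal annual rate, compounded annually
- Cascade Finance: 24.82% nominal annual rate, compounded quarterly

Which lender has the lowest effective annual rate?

Lakeside Capital

Redwood Lending: (1 + 0.2554/52)^52 − 1 = 29.017%
Pioneer Finance: e^0.2482 − 1 = 28.172%
Lakeside Capital: compounded annually, EAR = 25.750%
Cascade Finance: (1 + 0.2482/4)^4 − 1 = 27.227%
The lowest effective annual rate is Lakeside Capital at 25.750%.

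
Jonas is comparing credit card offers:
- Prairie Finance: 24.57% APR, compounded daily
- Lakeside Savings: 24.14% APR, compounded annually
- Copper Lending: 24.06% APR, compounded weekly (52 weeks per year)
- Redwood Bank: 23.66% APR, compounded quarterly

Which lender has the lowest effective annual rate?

Lakeside Savings

Prairie Finance: (1 + 0.2457/365)^365 − 1 = 27.841%
Lakeside Savings: compounded annually, EAR = 24.140%
Copper Lending: (1 + 0.2406/52)^52 − 1 = 27.131%
Redwood Bank: (1 + 0.2366/4)^4 − 1 = 25.843%
The lowest effective annual rate is Lakeside Savings at 24.140%.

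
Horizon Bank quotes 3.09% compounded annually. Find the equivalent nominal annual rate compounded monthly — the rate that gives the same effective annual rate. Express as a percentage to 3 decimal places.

3.047%

Compounded annually, EAR = nominal = 0.030900.
Solve (1 + r/12)^12 = 1.030900: r/12 = 1.030900^(1/12) − 1 = 0.002539, so r = 0.030471 = 3.047%.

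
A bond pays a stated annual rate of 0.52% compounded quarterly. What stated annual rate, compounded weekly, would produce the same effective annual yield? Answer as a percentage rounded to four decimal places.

EAR = (1 + 0.0052/4)^4 − 1 = 0.005210.
Solve (1 + r/52)^52 = 1.005210: r/52 = 1.005210^(1/52) − 1 = 0.000100, so r = 0.005197 = 0.5197%.

0.5197%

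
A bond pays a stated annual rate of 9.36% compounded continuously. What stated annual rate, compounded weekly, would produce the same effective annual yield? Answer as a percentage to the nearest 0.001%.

9.368%

EAR under continuous compounding: e^0.0936 − 1 = 0.098120.
Solve (1 + r/52)^52 = 1.098120: r/52 = 1.098120^(1/52) − 1 = 0.001802, so r = 0.093684 = 9.368%.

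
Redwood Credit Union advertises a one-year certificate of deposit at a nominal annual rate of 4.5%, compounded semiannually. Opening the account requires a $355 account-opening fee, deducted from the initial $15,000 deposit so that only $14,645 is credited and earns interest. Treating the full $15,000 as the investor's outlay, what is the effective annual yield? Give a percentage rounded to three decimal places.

Value after one year: 14,645 × (1 + 0.045/2)^2 = 14,645 × 1.045506 = $15,311.44.
Effective yield on the $15,000 outlay: 15,311.44 / 15,000 − 1 = 0.020763 = 2.076%.

2.076%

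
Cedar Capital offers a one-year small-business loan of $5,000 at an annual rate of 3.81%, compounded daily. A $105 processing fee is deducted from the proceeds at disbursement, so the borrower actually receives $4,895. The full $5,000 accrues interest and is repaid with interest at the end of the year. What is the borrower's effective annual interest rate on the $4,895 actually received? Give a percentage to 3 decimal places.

6.112%

Amount owed after one year: 5,000 × (1 + 0.0381/365)^365 = 5,000 × 1.038833 = $5,194.17.
Effective rate on net proceeds: 5,194.17 / 4,895 − 1 = 0.061116 = 6.112%.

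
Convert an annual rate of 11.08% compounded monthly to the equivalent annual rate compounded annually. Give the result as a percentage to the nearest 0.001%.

EAR = (1 + 0.1108/12)^12 − 1 = 0.116604.
Compounded annually, the equivalent nominal rate is the EAR itself: 11.660%.

11.660%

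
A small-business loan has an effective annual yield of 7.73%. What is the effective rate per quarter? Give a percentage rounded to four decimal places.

1.8789%

The per-quarter rate i satisfies (1 + i)^4 = 1 + 0.0773.
i = 1.0773^(1/4) − 1 = 0.0187888 = 1.8789%.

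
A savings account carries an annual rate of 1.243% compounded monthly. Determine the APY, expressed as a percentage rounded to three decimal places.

EAR = (1 + 0.01243/12)^12 − 1.
= (1 + 0.001036)^12 − 1 = 1.012501 − 1 = 1.250%.

1.250%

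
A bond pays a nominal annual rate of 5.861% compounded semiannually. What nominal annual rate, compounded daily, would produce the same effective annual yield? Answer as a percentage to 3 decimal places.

5.777%

EAR = (1 + 0.05861/2)^2 − 1 = 0.059469.
Solve (1 + r/365)^365 = 1.059469: r/365 = 1.059469^(1/365) − 1 = 0.000158, so r = 0.057772 = 5.777%.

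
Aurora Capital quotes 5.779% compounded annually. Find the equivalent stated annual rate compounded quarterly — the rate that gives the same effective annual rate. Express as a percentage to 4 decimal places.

Compounded annually, EAR = nominal = 0.057790.
Solve (1 + r/4)^4 = 1.057790: r/4 = 1.057790^(1/4) − 1 = 0.014145, so r = 0.056578 = 5.6578%.

5.6578%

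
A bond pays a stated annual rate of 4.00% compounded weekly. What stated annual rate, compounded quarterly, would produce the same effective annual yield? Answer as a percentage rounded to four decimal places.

EAR = (1 + 0.0400/52)^52 − 1 = 0.040795.
Solve (1 + r/4)^4 = 1.040795: r/4 = 1.040795^(1/4) − 1 = 0.010046, so r = 0.040185 = 4.0185%.

4.0185%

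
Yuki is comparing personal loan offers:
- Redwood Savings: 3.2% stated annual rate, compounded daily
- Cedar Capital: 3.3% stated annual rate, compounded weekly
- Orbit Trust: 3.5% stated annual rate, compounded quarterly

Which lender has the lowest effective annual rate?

Redwood Savings

Redwood Savings: (1 + 0.032/365)^365 − 1 = 3.252%
Cedar Capital: (1 + 0.033/52)^52 − 1 = 3.354%
Orbit Trust: (1 + 0.035/4)^4 − 1 = 3.546%
The lowest effective annual rate is Redwood Savings at 3.252%.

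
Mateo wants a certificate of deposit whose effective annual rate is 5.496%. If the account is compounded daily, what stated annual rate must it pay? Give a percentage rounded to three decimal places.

(1 + r/365)^365 − 1 = 0.05496, so 1 + r/365 = 1.05496^(1/365).
r/365 = 0.000147, so r = 0.053507 = 5.351%.

5.351%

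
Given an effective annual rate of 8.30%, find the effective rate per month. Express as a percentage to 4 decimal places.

The per-month rate i satisfies (1 + i)^12 = 1 + 0.0830.
i = 1.0830^(1/12) − 1 = 0.0066667 = 0.6667%.

0.6667%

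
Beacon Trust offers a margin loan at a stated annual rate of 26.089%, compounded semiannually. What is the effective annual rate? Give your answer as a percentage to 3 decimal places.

27.791%

EAR = (1 + 0.26089/2)^2 − 1.
= (1 + 0.130445)^2 − 1 = 1.277906 − 1 = 27.791%.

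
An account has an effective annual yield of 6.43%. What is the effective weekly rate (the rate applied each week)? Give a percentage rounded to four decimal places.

0.1199%

The per-week rate i satisfies (1 + i)^52 = 1 + 0.0643.
i = 1.0643^(1/52) − 1 = 0.0011991 = 0.1199%.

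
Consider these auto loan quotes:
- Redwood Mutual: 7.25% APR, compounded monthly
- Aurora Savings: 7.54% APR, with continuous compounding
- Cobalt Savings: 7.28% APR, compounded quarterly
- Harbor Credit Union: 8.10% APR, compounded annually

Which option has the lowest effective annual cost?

Redwood Mutual: (1 + 0.0725/12)^12 − 1 = 7.496%
Aurora Savings: e^0.0754 − 1 = 7.832%
Cobalt Savings: (1 + 0.0728/4)^4 − 1 = 7.481%
Harbor Credit Union: compounded annually, EAR = 8.100%
The lowest effective annual rate is Cobalt Savings at 7.481%.

Cobalt Savings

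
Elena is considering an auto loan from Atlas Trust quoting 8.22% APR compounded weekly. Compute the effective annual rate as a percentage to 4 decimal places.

8.5602%

EAR = (1 + 0.0822/52)^52 − 1.
= 1.085602 − 1 = 8.5602%.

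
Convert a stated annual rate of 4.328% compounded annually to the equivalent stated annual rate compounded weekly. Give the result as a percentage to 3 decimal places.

4.239%

Compounded annually, EAR = nominal = 0.043280.
Solve (1 + r/52)^52 = 1.043280: r/52 = 1.043280^(1/52) − 1 = 0.000815, so r = 0.042387 = 4.239%.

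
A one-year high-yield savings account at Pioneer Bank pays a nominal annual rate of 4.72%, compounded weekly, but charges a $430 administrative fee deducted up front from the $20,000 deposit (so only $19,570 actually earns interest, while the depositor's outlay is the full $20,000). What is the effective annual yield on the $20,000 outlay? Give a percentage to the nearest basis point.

2.58%

Value after one year: 19,570 × (1 + 0.0472/52)^52 = 19,570 × 1.048309 = $20,515.41.
Effective yield on the $20,000 outlay: 20,515.41 / 20,000 − 1 = 0.025771 = 2.58%.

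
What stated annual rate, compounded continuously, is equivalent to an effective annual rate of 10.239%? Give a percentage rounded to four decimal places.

Continuous: nominal r satisfies e^r − 1 = 0.10239.
r = ln(1 + 0.10239) = ln(1.10239) = 0.097481 = 9.7481%.

9.7481%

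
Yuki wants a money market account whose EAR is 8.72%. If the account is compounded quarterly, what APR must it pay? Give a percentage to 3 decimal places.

8.449%

(1 + r/4)^4 − 1 = 0.0872, so 1 + r/4 = 1.0872^(1/4).
r/4 = 0.021121, so r = 0.084485 = 8.449%.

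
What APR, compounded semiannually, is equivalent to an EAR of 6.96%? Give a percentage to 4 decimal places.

(1 + r/2)^2 − 1 = 0.0696, so 1 + r/2 = 1.0696^(1/2).
r/2 = 0.034215, so r = 0.068429 = 6.8429%.

6.8429%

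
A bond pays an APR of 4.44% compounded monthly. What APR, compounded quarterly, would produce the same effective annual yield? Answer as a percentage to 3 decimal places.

4.456%

EAR = (1 + 0.0444/12)^12 − 1 = 0.045315.
Solve (1 + r/4)^4 = 1.045315: r/4 = 1.045315^(1/4) − 1 = 0.011141, so r = 0.044564 = 4.456%.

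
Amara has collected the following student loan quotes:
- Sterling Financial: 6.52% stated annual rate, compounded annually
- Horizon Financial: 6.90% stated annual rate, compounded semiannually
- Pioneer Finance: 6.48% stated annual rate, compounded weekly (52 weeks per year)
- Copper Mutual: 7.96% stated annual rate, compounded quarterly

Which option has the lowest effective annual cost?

Sterling Financial

Sterling Financial: compounded annually, EAR = 6.520%
Horizon Financial: (1 + 0.0690/2)^2 − 1 = 7.019%
Pioneer Finance: (1 + 0.0648/52)^52 − 1 = 6.690%
Copper Mutual: (1 + 0.0796/4)^4 − 1 = 8.201%
The lowest effective annual rate is Sterling Financial at 6.520%.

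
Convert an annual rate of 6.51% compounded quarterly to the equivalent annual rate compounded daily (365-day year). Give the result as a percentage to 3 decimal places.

6.458%

EAR = (1 + 0.0651/4)^4 − 1 = 0.066707.
Solve (1 + r/365)^365 = 1.066707: r/365 = 1.066707^(1/365) − 1 = 0.000177, so r = 0.064582 = 6.458%.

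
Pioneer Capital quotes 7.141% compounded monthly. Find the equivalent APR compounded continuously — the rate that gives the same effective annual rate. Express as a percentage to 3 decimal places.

7.120%

EAR = (1 + 0.07141/12)^12 − 1 = 0.073794.
Equivalent continuous rate: r = ln(1 + 0.073794) = 0.071198 = 7.120%.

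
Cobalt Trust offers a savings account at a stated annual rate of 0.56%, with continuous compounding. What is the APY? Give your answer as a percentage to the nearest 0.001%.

With continuous compounding, EAR = e^0.0056 − 1.
e^0.0056 = 1.005616, so EAR = 0.005616 = 0.562%.

0.562%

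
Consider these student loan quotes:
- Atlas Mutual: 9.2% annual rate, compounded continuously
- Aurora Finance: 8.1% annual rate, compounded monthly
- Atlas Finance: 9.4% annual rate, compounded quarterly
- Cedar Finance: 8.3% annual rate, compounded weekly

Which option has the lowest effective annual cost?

Atlas Mutual: e^0.092 − 1 = 9.636%
Aurora Finance: (1 + 0.081/12)^12 − 1 = 8.408%
Atlas Finance: (1 + 0.094/4)^4 − 1 = 9.737%
Cedar Finance: (1 + 0.083/52)^52 − 1 = 8.647%
The lowest effective annual rate is Aurora Finance at 8.408%.

Aurora Finance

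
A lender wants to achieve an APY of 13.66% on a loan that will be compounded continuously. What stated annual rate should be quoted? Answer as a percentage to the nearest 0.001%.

12.804%

Continuous: nominal r satisfies e^r − 1 = 0.1366.
r = ln(1 + 0.1366) = ln(1.1366) = 0.128041 = 12.804%.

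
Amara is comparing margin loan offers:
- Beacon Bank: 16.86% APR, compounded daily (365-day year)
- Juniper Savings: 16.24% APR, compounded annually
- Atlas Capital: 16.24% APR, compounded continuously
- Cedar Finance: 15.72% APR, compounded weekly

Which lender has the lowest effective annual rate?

Juniper Savings

Beacon Bank: (1 + 0.1686/365)^365 − 1 = 18.360%
Juniper Savings: compounded annually, EAR = 16.240%
Atlas Capital: e^0.1624 − 1 = 17.633%
Cedar Finance: (1 + 0.1572/52)^52 − 1 = 16.995%
The lowest effective annual rate is Juniper Savings at 16.240%.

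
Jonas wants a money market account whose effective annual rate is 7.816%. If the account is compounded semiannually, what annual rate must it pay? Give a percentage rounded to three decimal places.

(1 + r/2)^2 − 1 = 0.07816, so 1 + r/2 = 1.07816^(1/2).
r/2 = 0.038345, so r = 0.076690 = 7.669%.

7.669%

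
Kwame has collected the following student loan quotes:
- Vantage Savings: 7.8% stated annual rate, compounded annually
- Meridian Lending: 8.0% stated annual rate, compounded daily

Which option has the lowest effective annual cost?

Vantage Savings: compounded annually, EAR = 7.800%
Meridian Lending: (1 + 0.080/365)^365 − 1 = 8.328%
The lowest effective annual rate is Vantage Savings at 7.800%.

Vantage Savings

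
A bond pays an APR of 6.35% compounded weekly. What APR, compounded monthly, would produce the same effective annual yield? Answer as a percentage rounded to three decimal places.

6.363%

EAR = (1 + 0.0635/52)^52 − 1 = 0.065518.
Solve (1 + r/12)^12 = 1.065518: r/12 = 1.065518^(1/12) − 1 = 0.005302, so r = 0.063629 = 6.363%.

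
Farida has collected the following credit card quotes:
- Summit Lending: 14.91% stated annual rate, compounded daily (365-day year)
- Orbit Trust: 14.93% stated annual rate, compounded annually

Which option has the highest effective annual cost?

Summit Lending: (1 + 0.1491/365)^365 − 1 = 16.075%
Orbit Trust: compounded annually, EAR = 14.930%
The highest effective annual rate is Summit Lending at 16.075%.

Summit Lending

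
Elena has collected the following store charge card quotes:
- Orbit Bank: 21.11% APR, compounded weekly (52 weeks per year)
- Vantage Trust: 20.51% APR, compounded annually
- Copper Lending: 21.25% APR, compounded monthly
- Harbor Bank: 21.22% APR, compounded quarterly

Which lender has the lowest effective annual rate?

Orbit Bank: (1 + 0.2111/52)^52 − 1 = 23.451%
Vantage Trust: compounded annually, EAR = 20.510%
Copper Lending: (1 + 0.2125/12)^12 − 1 = 23.447%
Harbor Bank: (1 + 0.2122/4)^4 − 1 = 22.969%
The lowest effective annual rate is Vantage Trust at 20.510%.

Vantage Trust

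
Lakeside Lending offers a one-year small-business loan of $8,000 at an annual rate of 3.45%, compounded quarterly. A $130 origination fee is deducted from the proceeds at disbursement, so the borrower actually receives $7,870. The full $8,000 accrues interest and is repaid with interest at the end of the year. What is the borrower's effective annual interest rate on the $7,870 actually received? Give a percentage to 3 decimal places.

Amount owed after one year: 8,000 × (1 + 0.0345/4)^4 = 8,000 × 1.034949 = $8,279.59.
Effective rate on net proceeds: 8,279.59 / 7,870 − 1 = 0.052045 = 5.204%.

5.204%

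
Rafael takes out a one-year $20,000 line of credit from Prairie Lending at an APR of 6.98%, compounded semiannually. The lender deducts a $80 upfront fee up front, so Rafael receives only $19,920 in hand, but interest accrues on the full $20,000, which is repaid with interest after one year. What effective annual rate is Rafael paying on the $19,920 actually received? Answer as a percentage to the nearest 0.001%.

Amount owed after one year: 20,000 × (1 + 0.0698/2)^2 = 20,000 × 1.071018 = $21,420.36.
Effective rate on net proceeds: 21,420.36 / 19,920 − 1 = 0.075319 = 7.532%.

7.532%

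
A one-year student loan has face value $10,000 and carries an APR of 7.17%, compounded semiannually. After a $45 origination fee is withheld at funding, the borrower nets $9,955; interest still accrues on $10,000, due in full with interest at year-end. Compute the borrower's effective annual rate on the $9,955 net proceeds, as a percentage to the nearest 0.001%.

Amount owed after one year: 10,000 × (1 + 0.0717/2)^2 = 10,000 × 1.072985 = $10,729.85.
Effective rate on net proceeds: 10,729.85 / 9,955 − 1 = 0.077835 = 7.784%.

7.784%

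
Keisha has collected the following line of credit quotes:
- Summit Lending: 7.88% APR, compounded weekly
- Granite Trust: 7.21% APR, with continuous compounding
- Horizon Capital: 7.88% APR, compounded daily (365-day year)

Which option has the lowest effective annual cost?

Granite Trust

Summit Lending: (1 + 0.0788/52)^52 − 1 = 8.192%
Granite Trust: e^0.0721 − 1 = 7.476%
Horizon Capital: (1 + 0.0788/365)^365 − 1 = 8.198%
The lowest effective annual rate is Granite Trust at 7.476%.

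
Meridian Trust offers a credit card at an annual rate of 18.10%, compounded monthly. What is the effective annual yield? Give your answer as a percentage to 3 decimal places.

19.680%

EAR = (1 + 0.1810/12)^12 − 1.
= (1 + 0.015083)^12 − 1 = 1.196797 − 1 = 19.680%.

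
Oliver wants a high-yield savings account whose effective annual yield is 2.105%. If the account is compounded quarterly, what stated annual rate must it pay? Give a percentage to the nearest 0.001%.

(1 + r/4)^4 − 1 = 0.02105, so 1 + r/4 = 1.02105^(1/4).
r/4 = 0.005221, so r = 0.020886 = 2.089%.

2.089%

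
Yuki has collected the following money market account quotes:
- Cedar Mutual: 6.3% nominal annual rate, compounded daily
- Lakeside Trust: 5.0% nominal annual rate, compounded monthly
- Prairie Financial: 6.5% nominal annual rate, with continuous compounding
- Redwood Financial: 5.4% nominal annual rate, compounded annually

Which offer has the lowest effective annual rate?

Cedar Mutual: (1 + 0.063/365)^365 − 1 = 6.502%
Lakeside Trust: (1 + 0.050/12)^12 − 1 = 5.116%
Prairie Financial: e^0.065 − 1 = 6.716%
Redwood Financial: compounded annually, EAR = 5.400%
The lowest effective annual rate is Lakeside Trust at 5.116%.

Lakeside Trust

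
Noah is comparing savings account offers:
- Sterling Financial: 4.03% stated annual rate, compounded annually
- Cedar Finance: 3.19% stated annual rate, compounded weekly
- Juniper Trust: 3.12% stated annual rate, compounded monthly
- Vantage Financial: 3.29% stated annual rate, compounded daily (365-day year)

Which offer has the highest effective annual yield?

Sterling Financial: compounded annually, EAR = 4.030%
Cedar Finance: (1 + 0.0319/52)^52 − 1 = 3.240%
Juniper Trust: (1 + 0.0312/12)^12 − 1 = 3.165%
Vantage Financial: (1 + 0.0329/365)^365 − 1 = 3.345%
The highest effective annual rate is Sterling Financial at 4.030%.

Sterling Financial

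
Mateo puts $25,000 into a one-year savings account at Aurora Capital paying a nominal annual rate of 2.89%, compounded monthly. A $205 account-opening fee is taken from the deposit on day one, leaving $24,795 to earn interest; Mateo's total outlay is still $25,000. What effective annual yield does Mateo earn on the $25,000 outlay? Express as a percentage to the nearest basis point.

Value after one year: 24,795 × (1 + 0.0289/12)^12 = 24,795 × 1.029286 = $25,521.14.
Effective yield on the $25,000 outlay: 25,521.14 / 25,000 − 1 = 0.020846 = 2.08%.

2.08%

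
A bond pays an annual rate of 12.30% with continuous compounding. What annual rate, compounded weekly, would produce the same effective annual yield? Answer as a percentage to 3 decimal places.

EAR under continuous compounding: e^0.1230 − 1 = 0.130884.
Solve (1 + r/52)^52 = 1.130884: r/52 = 1.130884^(1/52) − 1 = 0.002368, so r = 0.123146 = 12.315%.

12.315%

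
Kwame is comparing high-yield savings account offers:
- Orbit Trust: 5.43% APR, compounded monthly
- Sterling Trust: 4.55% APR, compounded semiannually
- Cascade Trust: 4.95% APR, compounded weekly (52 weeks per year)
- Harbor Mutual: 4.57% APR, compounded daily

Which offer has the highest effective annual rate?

Orbit Trust: (1 + 0.0543/12)^12 − 1 = 5.567%
Sterling Trust: (1 + 0.0455/2)^2 − 1 = 4.602%
Cascade Trust: (1 + 0.0495/52)^52 − 1 = 5.072%
Harbor Mutual: (1 + 0.0457/365)^365 − 1 = 4.676%
The highest effective annual rate is Orbit Trust at 5.567%.

Orbit Trust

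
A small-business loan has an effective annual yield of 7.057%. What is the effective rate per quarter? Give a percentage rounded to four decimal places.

1.7194%

The per-quarter rate i satisfies (1 + i)^4 = 1 + 0.07057.
i = 1.07057^(1/4) − 1 = 0.0171939 = 1.7194%.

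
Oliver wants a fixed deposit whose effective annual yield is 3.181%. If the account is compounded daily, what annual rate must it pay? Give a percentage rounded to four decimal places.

3.1316%

(1 + r/365)^365 − 1 = 0.03181, so 1 + r/365 = 1.03181^(1/365).
r/365 = 0.000086, so r = 0.031316 = 3.1316%.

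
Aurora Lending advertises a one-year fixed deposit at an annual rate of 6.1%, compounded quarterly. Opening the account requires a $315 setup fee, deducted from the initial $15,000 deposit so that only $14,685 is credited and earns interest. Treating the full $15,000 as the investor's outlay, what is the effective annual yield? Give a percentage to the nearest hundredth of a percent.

Value after one year: 14,685 × (1 + 0.061/4)^4 = 14,685 × 1.062410 = $15,601.49.
Effective yield on the $15,000 outlay: 15,601.49 / 15,000 − 1 = 0.040099 = 4.01%.

4.01%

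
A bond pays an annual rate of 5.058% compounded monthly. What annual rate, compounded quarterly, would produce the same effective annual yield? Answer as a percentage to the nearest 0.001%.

5.079%

EAR = (1 + 0.05058/12)^12 − 1 = 0.051769.
Solve (1 + r/4)^4 = 1.051769: r/4 = 1.051769^(1/4) − 1 = 0.012698, so r = 0.050793 = 5.079%.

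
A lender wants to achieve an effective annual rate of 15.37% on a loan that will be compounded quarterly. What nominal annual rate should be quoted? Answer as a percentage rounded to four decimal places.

(1 + r/4)^4 − 1 = 0.1537, so 1 + r/4 = 1.1537^(1/4).
r/4 = 0.036390, so r = 0.145560 = 14.5560%.

14.5560%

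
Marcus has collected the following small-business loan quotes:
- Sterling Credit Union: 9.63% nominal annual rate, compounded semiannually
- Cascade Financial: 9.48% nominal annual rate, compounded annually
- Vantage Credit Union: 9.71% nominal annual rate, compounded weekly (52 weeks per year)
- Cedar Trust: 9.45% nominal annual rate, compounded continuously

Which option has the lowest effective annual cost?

Sterling Credit Union: (1 + 0.0963/2)^2 − 1 = 9.862%
Cascade Financial: compounded annually, EAR = 9.480%
Vantage Credit Union: (1 + 0.0971/52)^52 − 1 = 10.187%
Cedar Trust: e^0.0945 − 1 = 9.911%
The lowest effective annual rate is Cascade Financial at 9.480%.

Cascade Financial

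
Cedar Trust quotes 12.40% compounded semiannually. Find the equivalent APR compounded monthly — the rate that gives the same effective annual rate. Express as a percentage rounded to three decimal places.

12.091%

EAR = (1 + 0.1240/2)^2 − 1 = 0.127844.
Solve (1 + r/12)^12 = 1.127844: r/12 = 1.127844^(1/12) − 1 = 0.010076, so r = 0.120913 = 12.091%.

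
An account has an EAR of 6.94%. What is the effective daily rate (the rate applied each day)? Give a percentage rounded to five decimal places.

0.01838%

The per-day rate i satisfies (1 + i)^365 = 1 + 0.0694.
i = 1.0694^(1/365) − 1 = 0.0001838 = 0.01838%.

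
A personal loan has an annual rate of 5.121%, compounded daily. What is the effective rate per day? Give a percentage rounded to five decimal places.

0.01403%

With a nominal annual rate compounded daily, the periodic rate is the nominal rate divided by 365.
i = 0.05121 / 365 = 0.0001403 = 0.01403%.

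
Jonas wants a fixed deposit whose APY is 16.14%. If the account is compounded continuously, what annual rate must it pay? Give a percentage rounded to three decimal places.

Continuous: nominal r satisfies e^r − 1 = 0.1614.
r = ln(1 + 0.1614) = ln(1.1614) = 0.149626 = 14.963%.

14.963%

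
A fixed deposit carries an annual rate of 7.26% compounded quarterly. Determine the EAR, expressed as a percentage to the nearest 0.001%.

EAR = (1 + 0.0726/4)^4 − 1.
= (1 + 0.018150)^4 − 1 = 1.074601 − 1 = 7.460%.

7.460%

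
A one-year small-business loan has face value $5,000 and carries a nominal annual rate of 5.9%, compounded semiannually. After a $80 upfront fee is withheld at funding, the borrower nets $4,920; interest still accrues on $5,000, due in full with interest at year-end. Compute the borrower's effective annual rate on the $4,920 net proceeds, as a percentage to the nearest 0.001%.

Amount owed after one year: 5,000 × (1 + 0.059/2)^2 = 5,000 × 1.059870 = $5,299.35.
Effective rate on net proceeds: 5,299.35 / 4,920 − 1 = 0.077104 = 7.710%.

7.710%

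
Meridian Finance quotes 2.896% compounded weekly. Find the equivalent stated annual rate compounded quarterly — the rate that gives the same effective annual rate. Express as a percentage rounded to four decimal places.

2.9057%

EAR = (1 + 0.02896/52)^52 − 1 = 0.029375.
Solve (1 + r/4)^4 = 1.029375: r/4 = 1.029375^(1/4) − 1 = 0.007264, so r = 0.029057 = 2.9057%.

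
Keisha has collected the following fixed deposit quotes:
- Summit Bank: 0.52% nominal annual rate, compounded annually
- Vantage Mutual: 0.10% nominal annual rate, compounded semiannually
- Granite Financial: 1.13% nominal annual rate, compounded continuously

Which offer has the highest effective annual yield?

Summit Bank: compounded annually, EAR = 0.520%
Vantage Mutual: (1 + 0.0010/2)^2 − 1 = 0.100%
Granite Financial: e^0.0113 − 1 = 1.136%
The highest effective annual rate is Granite Financial at 1.136%.

Granite Financial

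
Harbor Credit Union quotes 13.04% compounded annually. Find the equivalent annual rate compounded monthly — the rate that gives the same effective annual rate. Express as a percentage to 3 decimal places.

12.320%

Compounded annually, EAR = nominal = 0.130400.
Solve (1 + r/12)^12 = 1.130400: r/12 = 1.130400^(1/12) − 1 = 0.010267, so r = 0.123200 = 12.320%.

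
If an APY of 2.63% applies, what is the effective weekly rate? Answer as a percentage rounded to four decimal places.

The per-week rate i satisfies (1 + i)^52 = 1 + 0.0263.
i = 1.0263^(1/52) − 1 = 0.0004994 = 0.0499%.

0.0499%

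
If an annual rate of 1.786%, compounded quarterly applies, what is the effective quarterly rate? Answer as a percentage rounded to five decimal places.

0.44650%

With a nominal annual rate compounded quarterly, the periodic rate is the nominal rate divided by 4.
i = 0.01786 / 4 = 0.0044650 = 0.44650%.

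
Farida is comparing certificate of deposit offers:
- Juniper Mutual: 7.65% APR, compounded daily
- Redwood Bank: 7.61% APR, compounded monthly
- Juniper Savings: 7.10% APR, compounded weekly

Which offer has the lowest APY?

Juniper Mutual: (1 + 0.0765/365)^365 − 1 = 7.949%
Redwood Bank: (1 + 0.0761/12)^12 − 1 = 7.881%
Juniper Savings: (1 + 0.0710/52)^52 − 1 = 7.353%
The lowest effective annual rate is Juniper Savings at 7.353%.

Juniper Savings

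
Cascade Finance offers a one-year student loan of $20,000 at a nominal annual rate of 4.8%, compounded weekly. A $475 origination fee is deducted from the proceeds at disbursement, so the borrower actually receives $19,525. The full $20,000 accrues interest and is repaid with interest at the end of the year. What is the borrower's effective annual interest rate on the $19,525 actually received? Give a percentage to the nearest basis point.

Amount owed after one year: 20,000 × (1 + 0.048/52)^52 = 20,000 × 1.049147 = $20,982.95.
Effective rate on net proceeds: 20,982.95 / 19,525 − 1 = 0.074671 = 7.47%.

7.47%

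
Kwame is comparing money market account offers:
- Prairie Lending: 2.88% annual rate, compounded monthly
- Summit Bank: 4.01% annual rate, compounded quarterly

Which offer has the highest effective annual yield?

Summit Bank

Prairie Lending: (1 + 0.0288/12)^12 − 1 = 2.918%
Summit Bank: (1 + 0.0401/4)^4 − 1 = 4.071%
The highest effective annual rate is Summit Bank at 4.071%.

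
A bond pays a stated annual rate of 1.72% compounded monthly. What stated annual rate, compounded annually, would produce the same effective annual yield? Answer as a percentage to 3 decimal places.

1.734%

EAR = (1 + 0.0172/12)^12 − 1 = 0.017336.
Compounded annually, the equivalent nominal rate is the EAR itself: 1.734%.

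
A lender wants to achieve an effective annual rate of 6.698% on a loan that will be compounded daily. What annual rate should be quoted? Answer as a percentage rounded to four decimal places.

(1 + r/365)^365 − 1 = 0.06698, so 1 + r/365 = 1.06698^(1/365).
r/365 = 0.000178, so r = 0.064838 = 6.4838%.

6.4838%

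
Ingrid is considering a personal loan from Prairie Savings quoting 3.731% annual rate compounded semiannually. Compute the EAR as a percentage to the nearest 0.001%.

3.766%

EAR = (1 + 0.03731/2)^2 − 1.
= 1.037658 − 1 = 3.766%.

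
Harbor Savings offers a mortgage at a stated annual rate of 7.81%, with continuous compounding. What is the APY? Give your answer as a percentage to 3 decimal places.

8.123%

With continuous compounding, EAR = e^0.0781 − 1.
e^0.0781 = 1.081231, so EAR = 0.081231 = 8.123%.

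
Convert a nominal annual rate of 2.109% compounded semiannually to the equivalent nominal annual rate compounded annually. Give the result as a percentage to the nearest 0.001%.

EAR = (1 + 0.02109/2)^2 − 1 = 0.021201.
Compounded annually, the equivalent nominal rate is the EAR itself: 2.120%.

2.120%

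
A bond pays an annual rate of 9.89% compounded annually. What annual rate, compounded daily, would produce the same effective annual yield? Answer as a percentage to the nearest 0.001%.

Compounded annually, EAR = nominal = 0.098900.
Solve (1 + r/365)^365 = 1.098900: r/365 = 1.098900^(1/365) − 1 = 0.000258, so r = 0.094322 = 9.432%.

9.432%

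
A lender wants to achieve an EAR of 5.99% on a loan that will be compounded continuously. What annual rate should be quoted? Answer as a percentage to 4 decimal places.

5.8175%

Continuous: nominal r satisfies e^r − 1 = 0.0599.
r = ln(1 + 0.0599) = ln(1.0599) = 0.058175 = 5.8175%.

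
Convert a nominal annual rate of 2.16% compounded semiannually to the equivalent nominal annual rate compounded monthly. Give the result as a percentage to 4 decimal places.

EAR = (1 + 0.0216/2)^2 − 1 = 0.021717.
Solve (1 + r/12)^12 = 1.021717: r/12 = 1.021717^(1/12) − 1 = 0.001792, so r = 0.021503 = 2.1503%.

2.1503%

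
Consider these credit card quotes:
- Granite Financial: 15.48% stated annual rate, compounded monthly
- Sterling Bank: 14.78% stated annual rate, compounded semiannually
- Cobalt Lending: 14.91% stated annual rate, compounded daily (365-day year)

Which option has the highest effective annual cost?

Granite Financial: (1 + 0.1548/12)^12 − 1 = 16.627%
Sterling Bank: (1 + 0.1478/2)^2 − 1 = 15.326%
Cobalt Lending: (1 + 0.1491/365)^365 − 1 = 16.075%
The highest effective annual rate is Granite Financial at 16.627%.

Granite Financial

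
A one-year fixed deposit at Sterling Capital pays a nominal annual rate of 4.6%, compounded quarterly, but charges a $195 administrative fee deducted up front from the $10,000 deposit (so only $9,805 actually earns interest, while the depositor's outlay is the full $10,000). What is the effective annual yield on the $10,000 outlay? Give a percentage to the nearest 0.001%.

Value after one year: 9,805 × (1 + 0.046/4)^4 = 9,805 × 1.046800 = $10,263.87.
Effective yield on the $10,000 outlay: 10,263.87 / 10,000 − 1 = 0.026387 = 2.639%.

2.639%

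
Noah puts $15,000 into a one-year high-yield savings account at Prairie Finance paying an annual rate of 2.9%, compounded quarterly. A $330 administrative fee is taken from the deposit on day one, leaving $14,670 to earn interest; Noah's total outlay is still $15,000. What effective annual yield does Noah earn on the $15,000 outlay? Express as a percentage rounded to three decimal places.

Value after one year: 14,670 × (1 + 0.029/4)^4 = 14,670 × 1.029317 = $15,100.08.
Effective yield on the $15,000 outlay: 15,100.08 / 15,000 − 1 = 0.006672 = 0.667%.

0.667%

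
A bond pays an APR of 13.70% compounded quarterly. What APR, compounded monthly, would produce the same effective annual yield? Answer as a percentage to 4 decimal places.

13.5465%

EAR = (1 + 0.1370/4)^4 − 1 = 0.144200.
Solve (1 + r/12)^12 = 1.144200: r/12 = 1.144200^(1/12) − 1 = 0.011289, so r = 0.135465 = 13.5465%.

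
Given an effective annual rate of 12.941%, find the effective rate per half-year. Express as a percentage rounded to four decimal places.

6.2737%

The per-half-year rate i satisfies (1 + i)^2 = 1 + 0.12941.
i = 1.12941^(1/2) − 1 = 0.0627370 = 6.2737%.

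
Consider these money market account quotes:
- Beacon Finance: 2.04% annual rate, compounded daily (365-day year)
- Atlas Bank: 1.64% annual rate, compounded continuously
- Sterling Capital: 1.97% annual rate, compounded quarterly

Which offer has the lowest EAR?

Atlas Bank

Beacon Finance: (1 + 0.0204/365)^365 − 1 = 2.061%
Atlas Bank: e^0.0164 − 1 = 1.654%
Sterling Capital: (1 + 0.0197/4)^4 − 1 = 1.985%
The lowest effective annual rate is Atlas Bank at 1.654%.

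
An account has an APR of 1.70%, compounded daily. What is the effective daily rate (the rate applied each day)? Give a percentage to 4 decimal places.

With a nominal annual rate compounded daily, the periodic rate is the nominal rate divided by 365.
i = 0.0170 / 365 = 0.0000466 = 0.0047%.

0.0047%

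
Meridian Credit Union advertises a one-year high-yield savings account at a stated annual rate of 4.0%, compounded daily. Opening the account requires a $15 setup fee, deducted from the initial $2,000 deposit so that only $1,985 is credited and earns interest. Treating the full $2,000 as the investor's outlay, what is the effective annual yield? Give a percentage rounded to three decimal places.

Value after one year: 1,985 × (1 + 0.040/365)^365 = 1,985 × 1.040808 = $2,066.00.
Effective yield on the $2,000 outlay: 2,066.00 / 2,000 − 1 = 0.033002 = 3.300%.

3.300%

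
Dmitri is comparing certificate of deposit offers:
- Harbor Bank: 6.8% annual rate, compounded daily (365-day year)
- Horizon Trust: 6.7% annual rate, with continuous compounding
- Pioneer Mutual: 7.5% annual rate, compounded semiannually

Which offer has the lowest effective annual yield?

Harbor Bank: (1 + 0.068/365)^365 − 1 = 7.036%
Horizon Trust: e^0.067 − 1 = 6.930%
Pioneer Mutual: (1 + 0.075/2)^2 − 1 = 7.641%
The lowest effective annual rate is Horizon Trust at 6.930%.

Horizon Trust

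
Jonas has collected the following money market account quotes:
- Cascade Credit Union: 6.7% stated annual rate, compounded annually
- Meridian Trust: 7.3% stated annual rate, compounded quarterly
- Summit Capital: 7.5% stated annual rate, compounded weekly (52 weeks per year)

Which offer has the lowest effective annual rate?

Cascade Credit Union

Cascade Credit Union: compounded annually, EAR = 6.700%
Meridian Trust: (1 + 0.073/4)^4 − 1 = 7.502%
Summit Capital: (1 + 0.075/52)^52 − 1 = 7.783%
The lowest effective annual rate is Cascade Credit Union at 6.700%.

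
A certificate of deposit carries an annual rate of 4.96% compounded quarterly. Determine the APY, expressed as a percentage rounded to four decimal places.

5.0530%

EAR = (1 + 0.0496/4)^4 − 1.
= (1 + 0.012400)^4 − 1 = 1.050530 − 1 = 5.0530%.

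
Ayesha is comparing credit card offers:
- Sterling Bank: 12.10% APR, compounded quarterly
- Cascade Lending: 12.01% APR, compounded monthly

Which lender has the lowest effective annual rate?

Sterling Bank

Sterling Bank: (1 + 0.1210/4)^4 − 1 = 12.660%
Cascade Lending: (1 + 0.1201/12)^12 − 1 = 12.694%
The lowest effective annual rate is Sterling Bank at 12.660%.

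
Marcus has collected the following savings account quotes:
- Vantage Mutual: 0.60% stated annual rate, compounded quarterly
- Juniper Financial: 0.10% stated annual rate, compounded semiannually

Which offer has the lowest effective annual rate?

Juniper Financial

Vantage Mutual: (1 + 0.0060/4)^4 − 1 = 0.601%
Juniper Financial: (1 + 0.0010/2)^2 − 1 = 0.100%
The lowest effective annual rate is Juniper Financial at 0.100%.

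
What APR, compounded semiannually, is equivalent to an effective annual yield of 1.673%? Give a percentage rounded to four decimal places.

1.6661%

(1 + r/2)^2 − 1 = 0.01673, so 1 + r/2 = 1.01673^(1/2).
r/2 = 0.008330, so r = 0.016661 = 1.6661%.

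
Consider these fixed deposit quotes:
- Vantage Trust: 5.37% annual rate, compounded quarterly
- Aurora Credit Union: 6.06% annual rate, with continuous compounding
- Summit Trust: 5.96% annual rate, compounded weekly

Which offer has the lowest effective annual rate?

Vantage Trust: (1 + 0.0537/4)^4 − 1 = 5.479%
Aurora Credit Union: e^0.0606 − 1 = 6.247%
Summit Trust: (1 + 0.0596/52)^52 − 1 = 6.138%
The lowest effective annual rate is Vantage Trust at 5.479%.

Vantage Trust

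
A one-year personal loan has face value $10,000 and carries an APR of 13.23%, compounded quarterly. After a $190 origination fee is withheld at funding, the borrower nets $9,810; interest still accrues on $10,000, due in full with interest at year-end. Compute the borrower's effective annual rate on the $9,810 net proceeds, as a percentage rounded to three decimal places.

Amount owed after one year: 10,000 × (1 + 0.1323/4)^4 = 10,000 × 1.139010 = $11,390.10.
Effective rate on net proceeds: 11,390.10 / 9,810 − 1 = 0.161070 = 16.107%.

16.107%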